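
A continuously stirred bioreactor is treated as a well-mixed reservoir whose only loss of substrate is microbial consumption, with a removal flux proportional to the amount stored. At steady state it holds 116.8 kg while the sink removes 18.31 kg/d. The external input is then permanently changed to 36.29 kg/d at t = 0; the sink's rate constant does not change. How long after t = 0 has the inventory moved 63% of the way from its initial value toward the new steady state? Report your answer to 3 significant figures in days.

6.34 d

τ = M₀/F₀ = 116.8/18.31 = 6.379 d.
The remaining gap fraction is e^(−t/τ); 63% covered ⇒ e^(−t/τ) = 0.370.
t = −τ ln(0.370) = 6.379 × 0.9943 = 6.342 d.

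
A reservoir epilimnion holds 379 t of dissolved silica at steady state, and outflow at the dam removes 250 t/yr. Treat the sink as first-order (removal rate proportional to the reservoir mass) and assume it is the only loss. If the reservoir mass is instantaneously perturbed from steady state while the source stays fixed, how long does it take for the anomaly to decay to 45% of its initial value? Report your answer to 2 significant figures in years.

For a linear reservoir the anomaly decays as exp(−t/τ) with τ = M/F = 379/250 = 1.516 yr.
exp(−t/τ) = 0.45 ⇒ t = −τ ln(0.45) = 1.516 × 0.7985 = 1.211 yr.

1.2 yr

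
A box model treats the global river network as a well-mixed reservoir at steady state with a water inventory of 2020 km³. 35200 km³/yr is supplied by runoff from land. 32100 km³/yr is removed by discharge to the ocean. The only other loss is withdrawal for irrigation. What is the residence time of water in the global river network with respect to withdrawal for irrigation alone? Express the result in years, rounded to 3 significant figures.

0.652 yr

At steady state ΣF_in = ΣF_out.
ΣF_in = 35200 km³/yr.
Withdrawal for irrigation flux = ΣF_in − (32100) = 35200 − 32100 = 3100 km³/yr.
τ = M / F = 2020 / 3100 = 0.6516 yr.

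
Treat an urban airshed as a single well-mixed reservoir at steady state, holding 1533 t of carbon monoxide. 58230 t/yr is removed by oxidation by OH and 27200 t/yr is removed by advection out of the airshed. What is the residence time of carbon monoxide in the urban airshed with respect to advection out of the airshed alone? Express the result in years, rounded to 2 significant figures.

Residence time with respect to a single sink: τ = M / F_sink.
τ = 1533 / 27200 = 0.05636 yr.

0.056 yr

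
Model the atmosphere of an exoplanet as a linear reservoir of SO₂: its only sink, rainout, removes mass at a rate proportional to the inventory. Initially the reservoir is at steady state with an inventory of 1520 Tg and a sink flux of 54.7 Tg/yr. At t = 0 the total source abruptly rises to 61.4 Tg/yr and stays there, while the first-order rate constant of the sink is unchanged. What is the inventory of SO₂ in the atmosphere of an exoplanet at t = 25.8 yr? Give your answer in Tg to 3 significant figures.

The sink rate constant is k = F₀/M₀ = 54.7/1520 = 0.03599 yr⁻¹.
Solving dM/dt = F₁ − kM with M(0) = M₀ gives M(t) = F₁/k + (M₀ − F₁/k)·e^(−kt).
F₁/k = 61.4/0.03599 = 1706.2 Tg; kt = 0.03599 × 25.8 = 0.9285, e^(−kt) = 0.3952.
M(25.8) = 1706.2 + (1520 − 1706.2) × 0.3952 = 1706.2 − 73.57 = 1632.6 Tg.

1630 Tg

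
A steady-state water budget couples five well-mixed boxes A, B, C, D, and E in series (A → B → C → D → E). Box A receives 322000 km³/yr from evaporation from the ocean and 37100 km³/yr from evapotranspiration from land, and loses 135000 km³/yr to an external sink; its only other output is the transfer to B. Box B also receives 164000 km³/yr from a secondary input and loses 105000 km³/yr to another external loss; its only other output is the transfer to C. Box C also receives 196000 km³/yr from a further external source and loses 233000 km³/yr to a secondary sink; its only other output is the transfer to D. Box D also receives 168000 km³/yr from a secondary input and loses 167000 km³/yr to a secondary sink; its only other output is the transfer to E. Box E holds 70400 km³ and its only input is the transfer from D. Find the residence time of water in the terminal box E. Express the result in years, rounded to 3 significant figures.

Box A: F(A→B) = (322000 + 37100) − 135000 = 224100 km³/yr.
Box B: F(B→C) = (224100 + 164000) − 105000 = 283100 km³/yr.
Box C: F(C→D) = (283100 + 196000) − 233000 = 246100 km³/yr.
Box D: F(D→E) = (246100 + 168000) − 167000 = 247100 km³/yr.
Box E throughput = its input = 247100 km³/yr; τ = 70400 / 247100 = 0.2849 yr.

0.285 yr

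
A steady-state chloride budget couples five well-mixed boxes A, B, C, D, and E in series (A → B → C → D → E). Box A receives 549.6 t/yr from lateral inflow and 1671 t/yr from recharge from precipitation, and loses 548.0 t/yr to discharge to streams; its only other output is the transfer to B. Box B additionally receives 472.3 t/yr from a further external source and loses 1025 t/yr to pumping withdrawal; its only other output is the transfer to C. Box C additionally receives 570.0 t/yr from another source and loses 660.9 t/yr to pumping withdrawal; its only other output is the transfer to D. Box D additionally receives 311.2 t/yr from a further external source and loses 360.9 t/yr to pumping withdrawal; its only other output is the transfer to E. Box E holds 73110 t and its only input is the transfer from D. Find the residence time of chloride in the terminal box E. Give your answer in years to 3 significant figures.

Box A: F(A→B) = (549.6 + 1671) − 548.0 = 1672.6 t/yr.
Box B: F(B→C) = (1672.6 + 472.3) − 1025 = 1119.9 t/yr.
Box C: F(C→D) = (1119.9 + 570.0) − 660.9 = 1029.0 t/yr.
Box D: F(D→E) = (1029.0 + 311.2) − 360.9 = 979.30 t/yr.
Box E throughput = its input = 979.30 t/yr; τ = 73110 / 979.30 = 74.66 yr.

74.7 yr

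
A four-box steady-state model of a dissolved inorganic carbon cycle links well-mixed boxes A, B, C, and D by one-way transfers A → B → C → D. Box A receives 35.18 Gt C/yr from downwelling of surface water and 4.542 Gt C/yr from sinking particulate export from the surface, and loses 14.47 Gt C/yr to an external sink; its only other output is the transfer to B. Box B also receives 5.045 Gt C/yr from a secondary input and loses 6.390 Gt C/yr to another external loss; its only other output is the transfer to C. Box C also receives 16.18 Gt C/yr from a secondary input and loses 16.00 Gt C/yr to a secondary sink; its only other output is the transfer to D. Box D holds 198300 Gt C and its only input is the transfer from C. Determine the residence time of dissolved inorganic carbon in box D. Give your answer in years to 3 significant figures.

8230 yr

Box A: F(A→B) = (35.18 + 4.542) − 14.47 = 25.252 Gt C/yr.
Box B: F(B→C) = (25.252 + 5.045) − 6.390 = 23.907 Gt C/yr.
Box C: F(C→D) = (23.907 + 16.18) − 16.00 = 24.087 Gt C/yr.
Box D throughput = its input = 24.087 Gt C/yr; τ = 198300 / 24.087 = 8233 yr.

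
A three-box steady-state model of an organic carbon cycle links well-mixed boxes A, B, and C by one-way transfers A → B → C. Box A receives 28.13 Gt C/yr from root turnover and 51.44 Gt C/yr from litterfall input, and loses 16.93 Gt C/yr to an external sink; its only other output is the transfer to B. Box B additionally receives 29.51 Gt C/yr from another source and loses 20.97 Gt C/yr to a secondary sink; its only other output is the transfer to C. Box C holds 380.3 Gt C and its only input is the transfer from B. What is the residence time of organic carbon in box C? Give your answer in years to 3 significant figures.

Box A: F(A→B) = (28.13 + 51.44) − 16.93 = 62.640 Gt C/yr.
Box B: F(B→C) = (62.640 + 29.51) − 20.97 = 71.180 Gt C/yr.
Box C throughput = its input = 71.180 Gt C/yr; τ = 380.3 / 71.180 = 5.343 yr.

5.34 yr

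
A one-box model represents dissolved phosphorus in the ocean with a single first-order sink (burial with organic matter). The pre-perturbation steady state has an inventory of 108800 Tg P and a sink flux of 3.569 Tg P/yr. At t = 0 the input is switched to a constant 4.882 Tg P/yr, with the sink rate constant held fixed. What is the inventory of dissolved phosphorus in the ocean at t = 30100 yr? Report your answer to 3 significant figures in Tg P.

134000 Tg P

Residence time τ = M₀/F₀ = 30480 yr. The eventual steady state is M_∞ = M₀·(F₁/F₀) = 108800 × 4.882/3.569 = 148830 Tg P.
The anomaly ΔM(t) = M(t) − M_∞ decays as ΔM₀·e^(−t/τ) with ΔM₀ = 108800 − 148830 = −40030 Tg P.
At t = 30100 yr, e^(−t/τ) = e^(−0.9874) = 0.3726, so ΔM = −14910 Tg P and M = 148830 − 14910 = 133910 Tg P.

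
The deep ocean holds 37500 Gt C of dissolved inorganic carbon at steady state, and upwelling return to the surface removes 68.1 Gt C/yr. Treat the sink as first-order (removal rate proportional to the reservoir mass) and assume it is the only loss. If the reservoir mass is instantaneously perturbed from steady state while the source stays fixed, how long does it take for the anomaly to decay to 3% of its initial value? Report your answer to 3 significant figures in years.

For a linear reservoir the anomaly decays as exp(−t/τ) with τ = M/F = 37500/68.1 = 550.7 yr.
exp(−t/τ) = 0.03 ⇒ t = −τ ln(0.03) = 550.7 × 3.507 = 1931 yr.

1930 yr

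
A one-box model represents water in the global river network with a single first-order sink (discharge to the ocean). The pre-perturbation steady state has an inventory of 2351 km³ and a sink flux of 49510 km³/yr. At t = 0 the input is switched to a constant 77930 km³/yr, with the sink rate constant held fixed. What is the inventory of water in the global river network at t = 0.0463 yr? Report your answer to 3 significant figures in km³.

3190 km³

τ = M₀/F₀ = 2351/49510 = 0.04749 yr; rate constant k = 1/τ.
New steady state M_∞ = F₁/k = F₁·τ = 77930 × 0.04749 = 3700.5 km³.
M(t) = M_∞ + (M₀ − M_∞)·e^(−t/τ); t/τ = 0.0463/0.04749 = 0.9750, so e^(−t/τ) = 0.3772.
M(t) = 3700.5 − 1350 × 0.3772 = 3191.5 km³.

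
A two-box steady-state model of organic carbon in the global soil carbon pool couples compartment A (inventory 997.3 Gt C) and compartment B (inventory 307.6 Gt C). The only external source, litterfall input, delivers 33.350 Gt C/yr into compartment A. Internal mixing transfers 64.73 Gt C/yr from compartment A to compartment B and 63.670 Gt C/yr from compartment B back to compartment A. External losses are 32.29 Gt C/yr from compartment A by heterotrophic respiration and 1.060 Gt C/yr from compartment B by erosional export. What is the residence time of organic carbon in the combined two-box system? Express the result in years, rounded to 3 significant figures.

39.1 yr

For the system as a whole, the A↔B exchange is internal and contributes nothing to the throughput; only the external sinks remove mass.
M_total = 997.3 + 307.6 = 1304.9 Gt C.
ΣF_external_out = 32.29 + 1.060 = 33.350 Gt C/yr.
τ = M_total / ΣF_ext = 1304.9 / 33.350 = 39.13 yr.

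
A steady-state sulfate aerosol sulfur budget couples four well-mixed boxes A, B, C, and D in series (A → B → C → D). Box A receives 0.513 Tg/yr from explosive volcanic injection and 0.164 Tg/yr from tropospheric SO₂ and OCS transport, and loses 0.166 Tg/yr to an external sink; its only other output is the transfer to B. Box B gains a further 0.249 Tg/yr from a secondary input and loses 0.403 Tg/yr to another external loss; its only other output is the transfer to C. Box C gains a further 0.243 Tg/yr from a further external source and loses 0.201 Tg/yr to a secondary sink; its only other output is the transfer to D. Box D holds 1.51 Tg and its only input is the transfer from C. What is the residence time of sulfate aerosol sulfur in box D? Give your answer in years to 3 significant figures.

Box A: F(A→B) = (0.513 + 0.164) − 0.166 = 0.51100 Tg/yr.
Box B: F(B→C) = (0.51100 + 0.249) − 0.403 = 0.35700 Tg/yr.
Box C: F(C→D) = (0.35700 + 0.243) − 0.201 = 0.39900 Tg/yr.
Box D throughput = its input = 0.39900 Tg/yr; τ = 1.51 / 0.39900 = 3.784 yr.

3.78 yr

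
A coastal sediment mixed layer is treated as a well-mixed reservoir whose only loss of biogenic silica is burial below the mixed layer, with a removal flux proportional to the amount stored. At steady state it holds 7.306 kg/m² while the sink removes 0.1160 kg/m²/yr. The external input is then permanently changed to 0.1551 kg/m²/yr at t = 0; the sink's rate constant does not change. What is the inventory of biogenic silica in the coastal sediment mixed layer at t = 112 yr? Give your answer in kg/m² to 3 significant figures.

Residence time τ = M₀/F₀ = 62.98 yr. The eventual steady state is M_∞ = M₀·(F₁/F₀) = 7.306 × 0.1551/0.1160 = 9.7686 kg/m².
The anomaly ΔM(t) = M(t) − M_∞ decays as ΔM₀·e^(−t/τ) with ΔM₀ = 7.306 − 9.7686 = −2.463 kg/m².
At t = 112 yr, e^(−t/τ) = e^(−1.778) = 0.1689, so ΔM = −0.4160 kg/m² and M = 9.7686 − 0.4160 = 9.3526 kg/m².

9.35 kg/m²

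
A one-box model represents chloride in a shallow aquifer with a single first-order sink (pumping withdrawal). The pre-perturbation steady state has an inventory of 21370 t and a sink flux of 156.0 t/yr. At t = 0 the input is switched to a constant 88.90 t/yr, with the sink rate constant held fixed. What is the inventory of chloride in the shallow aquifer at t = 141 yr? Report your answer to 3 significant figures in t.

τ = M₀/F₀ = 21370/156.0 = 137.0 yr; rate constant k = 1/τ.
New steady state M_∞ = F₁/k = F₁·τ = 88.90 × 137.0 = 12178 t.
M(t) = M_∞ + (M₀ − M_∞)·e^(−t/τ); t/τ = 141/137.0 = 1.029, so e^(−t/τ) = 0.3573.
M(t) = 12178 + 9192 × 0.3573 = 15462 t.

15500 t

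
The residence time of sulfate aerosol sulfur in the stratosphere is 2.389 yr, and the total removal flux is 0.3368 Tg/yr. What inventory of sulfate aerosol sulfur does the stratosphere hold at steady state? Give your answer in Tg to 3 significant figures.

τ = M/F ⇒ M = τ × F = 2.389 × 0.3368 = 0.8046 Tg.

0.805 Tg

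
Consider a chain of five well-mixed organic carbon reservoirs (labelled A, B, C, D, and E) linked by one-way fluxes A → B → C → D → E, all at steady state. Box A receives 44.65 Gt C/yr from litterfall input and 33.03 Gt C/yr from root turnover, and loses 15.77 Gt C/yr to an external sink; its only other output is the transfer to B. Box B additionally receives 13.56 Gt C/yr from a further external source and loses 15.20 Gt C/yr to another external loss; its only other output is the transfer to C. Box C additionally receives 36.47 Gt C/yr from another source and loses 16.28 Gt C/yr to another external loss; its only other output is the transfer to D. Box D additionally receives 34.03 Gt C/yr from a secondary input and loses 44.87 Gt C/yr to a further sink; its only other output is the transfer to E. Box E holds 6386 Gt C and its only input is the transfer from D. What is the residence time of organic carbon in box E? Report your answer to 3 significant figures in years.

Box A: F(A→B) = (44.65 + 33.03) − 15.77 = 61.910 Gt C/yr.
Box B: F(B→C) = (61.910 + 13.56) − 15.20 = 60.270 Gt C/yr.
Box C: F(C→D) = (60.270 + 36.47) − 16.28 = 80.460 Gt C/yr.
Box D: F(D→E) = (80.460 + 34.03) − 44.87 = 69.620 Gt C/yr.
Box E throughput = its input = 69.620 Gt C/yr; τ = 6386 / 69.620 = 91.73 yr.

91.7 yr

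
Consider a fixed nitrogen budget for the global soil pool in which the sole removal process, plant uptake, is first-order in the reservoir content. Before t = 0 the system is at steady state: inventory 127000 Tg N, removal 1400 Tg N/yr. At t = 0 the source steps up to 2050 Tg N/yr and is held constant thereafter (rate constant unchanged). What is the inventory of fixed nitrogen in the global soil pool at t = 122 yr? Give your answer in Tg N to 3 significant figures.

171000 Tg N

The sink rate constant is k = F₀/M₀ = 1400/127000 = 0.01102 yr⁻¹.
Solving dM/dt = F₁ − kM with M(0) = M₀ gives M(t) = F₁/k + (M₀ − F₁/k)·e^(−kt).
F₁/k = 2050/0.01102 = 185960 Tg N; kt = 0.01102 × 122 = 1.345, e^(−kt) = 0.2606.
M(122) = 185960 + (127000 − 185960) × 0.2606 = 185960 − 15360 = 170600 Tg N.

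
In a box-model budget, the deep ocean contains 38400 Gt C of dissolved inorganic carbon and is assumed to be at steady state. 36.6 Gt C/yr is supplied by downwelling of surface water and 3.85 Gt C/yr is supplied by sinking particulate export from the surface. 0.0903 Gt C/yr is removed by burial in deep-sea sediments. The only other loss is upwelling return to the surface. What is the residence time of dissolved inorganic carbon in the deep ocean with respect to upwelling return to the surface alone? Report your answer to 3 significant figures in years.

951 yr

At steady state ΣF_in = ΣF_out.
ΣF_in = 36.6 + 3.85 = 40.450 Gt C/yr.
Upwelling return to the surface flux = ΣF_in − (0.0903) = 40.450 − 0.09030 = 40.36 Gt C/yr.
τ = M / F = 38400 / 40.36 = 951.4 yr.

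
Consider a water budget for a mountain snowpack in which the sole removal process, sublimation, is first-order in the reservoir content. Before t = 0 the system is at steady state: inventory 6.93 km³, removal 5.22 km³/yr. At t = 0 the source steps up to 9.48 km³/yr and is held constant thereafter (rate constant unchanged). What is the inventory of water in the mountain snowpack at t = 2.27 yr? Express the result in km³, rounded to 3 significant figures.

11.6 km³

τ = M₀/F₀ = 6.93/5.22 = 1.328 yr; rate constant k = 1/τ.
New steady state M_∞ = F₁/k = F₁·τ = 9.48 × 1.328 = 12.586 km³.
M(t) = M_∞ + (M₀ − M_∞)·e^(−t/τ); t/τ = 2.27/1.328 = 1.710, so e^(−t/τ) = 0.1809.
M(t) = 12.586 − 5.656 × 0.1809 = 11.562 km³.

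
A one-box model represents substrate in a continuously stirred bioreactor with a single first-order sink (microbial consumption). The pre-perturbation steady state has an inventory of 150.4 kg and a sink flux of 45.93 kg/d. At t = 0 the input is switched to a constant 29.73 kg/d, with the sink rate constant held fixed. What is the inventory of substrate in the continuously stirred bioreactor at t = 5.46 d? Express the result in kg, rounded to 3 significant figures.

τ = M₀/F₀ = 150.4/45.93 = 3.275 d; rate constant k = 1/τ.
New steady state M_∞ = F₁/k = F₁·τ = 29.73 × 3.275 = 97.352 kg.
M(t) = M_∞ + (M₀ − M_∞)·e^(−t/τ); t/τ = 5.46/3.275 = 1.667, so e^(−t/τ) = 0.1887.
M(t) = 97.352 + 53.05 × 0.1887 = 107.36 kg.

107 kg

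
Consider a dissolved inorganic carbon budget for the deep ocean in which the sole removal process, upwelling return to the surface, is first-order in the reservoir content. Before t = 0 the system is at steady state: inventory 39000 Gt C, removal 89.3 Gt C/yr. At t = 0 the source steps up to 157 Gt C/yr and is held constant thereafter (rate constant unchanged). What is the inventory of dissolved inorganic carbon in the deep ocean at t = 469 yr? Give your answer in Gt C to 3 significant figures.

The sink rate constant is k = F₀/M₀ = 89.3/39000 = 0.002290 yr⁻¹.
Solving dM/dt = F₁ − kM with M(0) = M₀ gives M(t) = F₁/k + (M₀ − F₁/k)·e^(−kt).
F₁/k = 157/0.002290 = 68567 Gt C; kt = 0.002290 × 469 = 1.074, e^(−kt) = 0.3417.
M(469) = 68567 + (39000 − 68567) × 0.3417 = 68567 − 10100 = 58464 Gt C.

58500 Gt C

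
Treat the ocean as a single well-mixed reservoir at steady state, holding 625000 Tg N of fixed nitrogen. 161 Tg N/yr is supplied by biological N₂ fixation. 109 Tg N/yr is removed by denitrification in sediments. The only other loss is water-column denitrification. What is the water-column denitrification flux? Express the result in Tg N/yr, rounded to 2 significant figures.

At steady state ΣF_in = ΣF_out.
ΣF_in = 161.00 Tg N/yr.
Water-column denitrification flux = ΣF_in − (109) = 161.00 − 109.0 = 52.00 Tg N/yr.

52 Tg N/yr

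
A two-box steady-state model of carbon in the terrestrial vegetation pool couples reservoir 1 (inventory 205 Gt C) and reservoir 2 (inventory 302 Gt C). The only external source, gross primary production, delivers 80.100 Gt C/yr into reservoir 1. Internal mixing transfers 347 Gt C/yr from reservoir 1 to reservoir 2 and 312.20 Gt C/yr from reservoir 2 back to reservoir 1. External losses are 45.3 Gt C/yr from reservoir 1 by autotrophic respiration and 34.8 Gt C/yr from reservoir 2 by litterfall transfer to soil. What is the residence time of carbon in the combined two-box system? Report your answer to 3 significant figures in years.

6.33 yr

Treat the two boxes together as one reservoir: the mixing fluxes between them are internal recycling, so τ = ΣM / Σ(external losses).
M_total = 205 + 302 = 507.00 Gt C.
ΣF_external_out = 45.3 + 34.8 = 80.100 Gt C/yr.
τ = M_total / ΣF_ext = 507.00 / 80.100 = 6.330 yr.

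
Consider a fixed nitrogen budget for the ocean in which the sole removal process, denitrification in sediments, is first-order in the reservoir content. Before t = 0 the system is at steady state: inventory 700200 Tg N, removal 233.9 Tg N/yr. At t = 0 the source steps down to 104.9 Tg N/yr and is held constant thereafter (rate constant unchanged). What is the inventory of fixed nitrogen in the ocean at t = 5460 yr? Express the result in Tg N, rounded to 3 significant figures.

τ = M₀/F₀ = 700200/233.9 = 2994 yr; rate constant k = 1/τ.
New steady state M_∞ = F₁/k = F₁·τ = 104.9 × 2994 = 314030 Tg N.
M(t) = M_∞ + (M₀ − M_∞)·e^(−t/τ); t/τ = 5460/2994 = 1.824, so e^(−t/τ) = 0.1614.
M(t) = 314030 + 386200 × 0.1614 = 376350 Tg N.

376000 Tg N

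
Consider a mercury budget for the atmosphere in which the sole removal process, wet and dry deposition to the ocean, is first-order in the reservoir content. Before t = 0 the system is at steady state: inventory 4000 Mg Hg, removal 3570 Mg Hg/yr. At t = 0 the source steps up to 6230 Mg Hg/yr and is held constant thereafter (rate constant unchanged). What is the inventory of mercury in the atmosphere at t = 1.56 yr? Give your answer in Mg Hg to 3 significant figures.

The sink rate constant is k = F₀/M₀ = 3570/4000 = 0.8925 yr⁻¹.
Solving dM/dt = F₁ − kM with M(0) = M₀ gives M(t) = F₁/k + (M₀ − F₁/k)·e^(−kt).
F₁/k = 6230/0.8925 = 6980.4 Mg Hg; kt = 0.8925 × 1.56 = 1.392, e^(−kt) = 0.2485.
M(1.56) = 6980.4 + (4000 − 6980.4) × 0.2485 = 6980.4 − 740.6 = 6239.8 Mg Hg.

6240 Mg Hg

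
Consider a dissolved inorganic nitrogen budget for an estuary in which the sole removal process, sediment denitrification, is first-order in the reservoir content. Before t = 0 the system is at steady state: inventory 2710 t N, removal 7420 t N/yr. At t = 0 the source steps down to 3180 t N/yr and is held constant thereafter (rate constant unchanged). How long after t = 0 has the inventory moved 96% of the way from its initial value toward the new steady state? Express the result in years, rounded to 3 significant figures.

τ = M₀/F₀ = 2710/7420 = 0.3652 yr.
The remaining gap fraction is e^(−t/τ); 96% covered ⇒ e^(−t/τ) = 0.0400.
t = −τ ln(0.0400) = 0.3652 × 3.219 = 1.176 yr.

1.18 yr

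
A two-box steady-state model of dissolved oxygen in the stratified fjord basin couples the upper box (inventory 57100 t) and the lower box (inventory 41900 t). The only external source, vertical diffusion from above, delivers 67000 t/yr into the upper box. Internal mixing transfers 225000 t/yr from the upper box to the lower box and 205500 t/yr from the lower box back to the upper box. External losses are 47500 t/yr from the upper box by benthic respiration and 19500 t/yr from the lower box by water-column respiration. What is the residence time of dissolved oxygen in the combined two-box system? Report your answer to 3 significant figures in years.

Treat the two boxes together as one reservoir: the mixing fluxes between them are internal recycling, so τ = ΣM / Σ(external losses).
M_total = 57100 + 41900 = 99000 t.
ΣF_external_out = 47500 + 19500 = 67000 t/yr.
τ = M_total / ΣF_ext = 99000 / 67000 = 1.478 yr.

1.48 yr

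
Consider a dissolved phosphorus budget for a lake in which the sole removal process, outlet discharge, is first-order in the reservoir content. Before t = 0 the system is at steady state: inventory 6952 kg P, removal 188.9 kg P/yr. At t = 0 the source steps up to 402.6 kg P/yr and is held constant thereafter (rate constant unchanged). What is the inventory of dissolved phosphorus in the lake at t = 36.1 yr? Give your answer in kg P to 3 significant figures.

11900 kg P

The sink rate constant is k = F₀/M₀ = 188.9/6952 = 0.02717 yr⁻¹.
Solving dM/dt = F₁ − kM with M(0) = M₀ gives M(t) = F₁/k + (M₀ − F₁/k)·e^(−kt).
F₁/k = 402.6/0.02717 = 14817 kg P; kt = 0.02717 × 36.1 = 0.9809, e^(−kt) = 0.3750.
M(36.1) = 14817 + (6952 − 14817) × 0.3750 = 14817 − 2949 = 11868 kg P.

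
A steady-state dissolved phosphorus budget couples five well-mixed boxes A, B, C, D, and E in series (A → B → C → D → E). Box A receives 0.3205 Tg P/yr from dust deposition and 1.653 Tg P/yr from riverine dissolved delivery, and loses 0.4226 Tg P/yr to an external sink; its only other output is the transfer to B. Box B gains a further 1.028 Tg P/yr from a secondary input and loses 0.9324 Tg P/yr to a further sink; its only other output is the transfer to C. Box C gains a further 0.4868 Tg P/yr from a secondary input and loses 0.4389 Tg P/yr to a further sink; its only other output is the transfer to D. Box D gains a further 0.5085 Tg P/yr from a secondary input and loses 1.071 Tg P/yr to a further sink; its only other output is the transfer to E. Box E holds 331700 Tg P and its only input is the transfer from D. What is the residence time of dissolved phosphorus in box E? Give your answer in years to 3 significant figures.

293000 yr

Box A: F(A→B) = (0.3205 + 1.653) − 0.4226 = 1.5509 Tg P/yr.
Box B: F(B→C) = (1.5509 + 1.028) − 0.9324 = 1.6465 Tg P/yr.
Box C: F(C→D) = (1.6465 + 0.4868) − 0.4389 = 1.6944 Tg P/yr.
Box D: F(D→E) = (1.6944 + 0.5085) − 1.071 = 1.1319 Tg P/yr.
Box E throughput = its input = 1.1319 Tg P/yr; τ = 331700 / 1.1319 = 293000 yr.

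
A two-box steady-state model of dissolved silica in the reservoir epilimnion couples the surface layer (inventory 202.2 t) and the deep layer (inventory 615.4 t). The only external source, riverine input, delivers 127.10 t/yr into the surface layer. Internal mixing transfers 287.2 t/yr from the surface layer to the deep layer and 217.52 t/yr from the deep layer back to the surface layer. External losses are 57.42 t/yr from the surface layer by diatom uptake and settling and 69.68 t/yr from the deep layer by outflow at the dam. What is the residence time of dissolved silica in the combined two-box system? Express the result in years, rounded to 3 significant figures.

6.43 yr

For the system as a whole, the A↔B exchange is internal and contributes nothing to the throughput; only the external sinks remove mass.
M_total = 202.2 + 615.4 = 817.60 t.
ΣF_external_out = 57.42 + 69.68 = 127.10 t/yr.
τ = M_total / ΣF_ext = 817.60 / 127.10 = 6.433 yr.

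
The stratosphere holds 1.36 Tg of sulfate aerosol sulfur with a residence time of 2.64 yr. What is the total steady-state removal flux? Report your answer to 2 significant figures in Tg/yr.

0.52 Tg/yr

F = M / τ = 1.36 / 2.64 = 0.5152 Tg/yr.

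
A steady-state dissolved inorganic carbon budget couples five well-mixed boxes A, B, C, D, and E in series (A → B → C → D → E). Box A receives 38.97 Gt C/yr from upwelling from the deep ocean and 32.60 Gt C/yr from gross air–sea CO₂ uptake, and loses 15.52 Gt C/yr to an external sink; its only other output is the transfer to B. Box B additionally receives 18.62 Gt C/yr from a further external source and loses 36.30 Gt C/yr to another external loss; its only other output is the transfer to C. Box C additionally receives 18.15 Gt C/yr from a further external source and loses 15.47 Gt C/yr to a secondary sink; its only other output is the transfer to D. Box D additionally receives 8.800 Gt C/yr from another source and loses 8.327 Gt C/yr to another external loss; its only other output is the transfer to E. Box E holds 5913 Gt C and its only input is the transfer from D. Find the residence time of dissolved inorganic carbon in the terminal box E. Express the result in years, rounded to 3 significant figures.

Box A: F(A→B) = (38.97 + 32.60) − 15.52 = 56.050 Gt C/yr.
Box B: F(B→C) = (56.050 + 18.62) − 36.30 = 38.370 Gt C/yr.
Box C: F(C→D) = (38.370 + 18.15) − 15.47 = 41.050 Gt C/yr.
Box D: F(D→E) = (41.050 + 8.800) − 8.327 = 41.523 Gt C/yr.
Box E throughput = its input = 41.523 Gt C/yr; τ = 5913 / 41.523 = 142.4 yr.

142 yr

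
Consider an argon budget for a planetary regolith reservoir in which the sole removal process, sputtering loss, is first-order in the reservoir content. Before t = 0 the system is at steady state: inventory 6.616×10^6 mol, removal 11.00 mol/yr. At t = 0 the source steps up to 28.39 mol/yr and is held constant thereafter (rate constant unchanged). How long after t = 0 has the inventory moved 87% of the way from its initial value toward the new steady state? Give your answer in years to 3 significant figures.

1.23×10^6 yr

τ = M₀/F₀ = 6.616×10^6/11.00 = 601500 yr.
The remaining gap fraction is e^(−t/τ); 87% covered ⇒ e^(−t/τ) = 0.130.
t = −τ ln(0.130) = 601500 × 2.040 = 1.227×10^6 yr.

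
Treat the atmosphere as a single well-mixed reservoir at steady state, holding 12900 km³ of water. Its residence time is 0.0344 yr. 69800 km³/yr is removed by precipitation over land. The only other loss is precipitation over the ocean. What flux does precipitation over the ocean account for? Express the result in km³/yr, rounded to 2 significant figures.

310000 km³/yr

Total removal F = M/τ = 12900 / 0.0344 = 375000 km³/yr.
Precipitation over the ocean = F − (69800) = 375000 − 69800 = 305200 km³/yr.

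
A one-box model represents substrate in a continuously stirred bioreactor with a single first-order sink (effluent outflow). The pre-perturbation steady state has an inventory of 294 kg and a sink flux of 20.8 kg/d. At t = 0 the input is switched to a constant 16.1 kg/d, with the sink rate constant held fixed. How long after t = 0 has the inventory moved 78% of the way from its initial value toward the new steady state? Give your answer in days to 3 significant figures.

τ = M₀/F₀ = 294/20.8 = 14.13 d.
The remaining gap fraction is e^(−t/τ); 78% covered ⇒ e^(−t/τ) = 0.220.
t = −τ ln(0.220) = 14.13 × 1.514 = 21.40 d.

21.4 d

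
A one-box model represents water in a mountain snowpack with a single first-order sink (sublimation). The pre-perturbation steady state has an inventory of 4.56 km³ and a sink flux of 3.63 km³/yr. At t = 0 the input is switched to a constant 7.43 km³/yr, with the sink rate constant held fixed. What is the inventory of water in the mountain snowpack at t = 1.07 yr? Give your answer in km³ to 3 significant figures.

τ = M₀/F₀ = 4.56/3.63 = 1.256 yr; rate constant k = 1/τ.
New steady state M_∞ = F₁/k = F₁·τ = 7.43 × 1.256 = 9.3336 km³.
M(t) = M_∞ + (M₀ − M_∞)·e^(−t/τ); t/τ = 1.07/1.256 = 0.8518, so e^(−t/τ) = 0.4267.
M(t) = 9.3336 − 4.774 × 0.4267 = 7.2969 km³.

7.30 km³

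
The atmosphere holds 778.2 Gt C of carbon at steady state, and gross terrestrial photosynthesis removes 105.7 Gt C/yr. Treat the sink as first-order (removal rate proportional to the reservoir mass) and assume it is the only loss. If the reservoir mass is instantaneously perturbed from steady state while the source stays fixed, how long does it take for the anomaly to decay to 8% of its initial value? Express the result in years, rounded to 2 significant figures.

19 yr

For a linear reservoir the anomaly decays as exp(−t/τ) with τ = M/F = 778.2/105.7 = 7.362 yr.
exp(−t/τ) = 0.08 ⇒ t = −τ ln(0.08) = 7.362 × 2.526 = 18.60 yr.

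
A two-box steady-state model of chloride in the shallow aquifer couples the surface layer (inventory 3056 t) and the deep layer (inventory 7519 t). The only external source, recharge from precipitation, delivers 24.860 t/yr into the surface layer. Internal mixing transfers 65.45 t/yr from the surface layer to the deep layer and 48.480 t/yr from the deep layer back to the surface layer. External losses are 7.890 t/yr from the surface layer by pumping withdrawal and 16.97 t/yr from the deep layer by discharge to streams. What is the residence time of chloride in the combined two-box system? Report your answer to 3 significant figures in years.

425 yr

Treat the two boxes together as one reservoir: the mixing fluxes between them are internal recycling, so τ = ΣM / Σ(external losses).
M_total = 3056 + 7519 = 10575 t.
ΣF_external_out = 7.890 + 16.97 = 24.860 t/yr.
τ = M_total / ΣF_ext = 10575 / 24.860 = 425.4 yr.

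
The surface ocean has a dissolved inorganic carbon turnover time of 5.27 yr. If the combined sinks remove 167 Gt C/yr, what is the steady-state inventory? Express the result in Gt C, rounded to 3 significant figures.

880 Gt C

τ = M/F ⇒ M = τ × F = 5.27 × 167 = 880.1 Gt C.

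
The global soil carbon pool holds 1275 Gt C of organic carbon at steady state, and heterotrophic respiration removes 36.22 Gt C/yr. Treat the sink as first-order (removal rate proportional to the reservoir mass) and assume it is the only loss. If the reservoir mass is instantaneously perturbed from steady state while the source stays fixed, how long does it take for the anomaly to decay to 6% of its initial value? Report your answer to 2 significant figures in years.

99 yr

For a linear reservoir the anomaly decays as exp(−t/τ) with τ = M/F = 1275/36.22 = 35.20 yr.
exp(−t/τ) = 0.06 ⇒ t = −τ ln(0.06) = 35.20 × 2.813 = 99.04 yr.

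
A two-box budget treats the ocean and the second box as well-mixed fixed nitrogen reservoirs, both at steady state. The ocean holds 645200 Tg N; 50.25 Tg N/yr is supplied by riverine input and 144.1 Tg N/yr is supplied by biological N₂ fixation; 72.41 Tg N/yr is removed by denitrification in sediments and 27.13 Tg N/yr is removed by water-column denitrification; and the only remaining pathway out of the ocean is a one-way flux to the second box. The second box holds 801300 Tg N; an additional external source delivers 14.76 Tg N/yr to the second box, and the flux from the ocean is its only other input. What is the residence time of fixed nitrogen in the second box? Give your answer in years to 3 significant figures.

7310 yr

Balance the ocean: ΣF_in = 50.25 + 144.1 = 194.35 Tg N/yr.
Flux to the second box = ΣF_in − (72.41 + 27.13) = 94.810 Tg N/yr.
Total input to the second box = 94.810 + 14.76 = 109.57 Tg N/yr; at steady state this equals its total output.
τ = M / F = 801300 / 109.57 = 7313 yr.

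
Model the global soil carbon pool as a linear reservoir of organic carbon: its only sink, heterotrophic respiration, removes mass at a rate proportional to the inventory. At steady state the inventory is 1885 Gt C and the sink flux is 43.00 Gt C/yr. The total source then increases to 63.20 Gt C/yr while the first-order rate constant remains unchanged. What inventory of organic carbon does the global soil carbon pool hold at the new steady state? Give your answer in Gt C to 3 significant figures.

2770 Gt C

Rate constant k = F/M = 43.00 / 1885 = 0.02281 yr⁻¹.
At the new steady state, source = k·M_new ⇒ M_new = 63.20 / 0.02281 = 2771 Gt C.
(Equivalently M_new = M × F_new/F_old = 1885 × 63.20/43.00.)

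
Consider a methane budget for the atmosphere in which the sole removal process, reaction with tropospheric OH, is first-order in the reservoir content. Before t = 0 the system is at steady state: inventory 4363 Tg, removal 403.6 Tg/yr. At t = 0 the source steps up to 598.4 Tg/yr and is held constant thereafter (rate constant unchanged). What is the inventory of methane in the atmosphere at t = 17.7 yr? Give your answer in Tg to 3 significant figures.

Residence time τ = M₀/F₀ = 10.81 yr. The eventual steady state is M_∞ = M₀·(F₁/F₀) = 4363 × 598.4/403.6 = 6468.8 Tg.
The anomaly ΔM(t) = M(t) − M_∞ decays as ΔM₀·e^(−t/τ) with ΔM₀ = 4363 − 6468.8 = −2106 Tg.
At t = 17.7 yr, e^(−t/τ) = e^(−1.637) = 0.1945, so ΔM = −409.6 Tg and M = 6468.8 − 409.6 = 6059.3 Tg.

6060 Tg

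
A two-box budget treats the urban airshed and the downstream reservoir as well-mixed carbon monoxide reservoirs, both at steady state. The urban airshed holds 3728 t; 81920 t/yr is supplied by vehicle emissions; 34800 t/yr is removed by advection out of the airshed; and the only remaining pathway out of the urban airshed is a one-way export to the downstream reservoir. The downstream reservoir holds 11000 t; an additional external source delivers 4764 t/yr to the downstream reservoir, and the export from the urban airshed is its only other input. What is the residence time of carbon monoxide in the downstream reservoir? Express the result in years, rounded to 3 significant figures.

Balance the urban airshed: ΣF_in = 81920 t/yr.
Export to the downstream reservoir = ΣF_in − (34800) = 47120 t/yr.
Total input to the downstream reservoir = 47120 + 4764 = 51884 t/yr; at steady state this equals its total output.
τ = M / F = 11000 / 51884 = 0.2120 yr.

0.212 yr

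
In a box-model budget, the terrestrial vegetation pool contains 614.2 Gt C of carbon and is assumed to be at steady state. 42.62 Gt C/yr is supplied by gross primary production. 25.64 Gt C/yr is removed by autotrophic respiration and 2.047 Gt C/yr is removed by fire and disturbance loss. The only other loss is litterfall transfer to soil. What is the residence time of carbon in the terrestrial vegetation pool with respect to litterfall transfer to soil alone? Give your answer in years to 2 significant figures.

At steady state ΣF_in = ΣF_out.
ΣF_in = 42.620 Gt C/yr.
Litterfall transfer to soil flux = ΣF_in − (25.64 + 2.047) = 42.620 − 27.69 = 14.93 Gt C/yr.
τ = M / F = 614.2 / 14.93 = 41.13 yr.

41 yr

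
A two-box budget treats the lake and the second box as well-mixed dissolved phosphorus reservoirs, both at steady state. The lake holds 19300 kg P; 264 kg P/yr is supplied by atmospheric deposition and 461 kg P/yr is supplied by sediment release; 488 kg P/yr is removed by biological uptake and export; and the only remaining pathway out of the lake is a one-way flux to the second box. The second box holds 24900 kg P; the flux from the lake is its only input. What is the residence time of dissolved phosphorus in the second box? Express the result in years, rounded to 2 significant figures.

Balance the lake: ΣF_in = 264 + 461 = 725.00 kg P/yr.
Flux to the second box = ΣF_in − (488) = 237.00 kg P/yr.
At steady state the output of the second box equals its input, 237.00 kg P/yr.
τ = M / F = 24900 / 237.00 = 105.1 yr.

110 yr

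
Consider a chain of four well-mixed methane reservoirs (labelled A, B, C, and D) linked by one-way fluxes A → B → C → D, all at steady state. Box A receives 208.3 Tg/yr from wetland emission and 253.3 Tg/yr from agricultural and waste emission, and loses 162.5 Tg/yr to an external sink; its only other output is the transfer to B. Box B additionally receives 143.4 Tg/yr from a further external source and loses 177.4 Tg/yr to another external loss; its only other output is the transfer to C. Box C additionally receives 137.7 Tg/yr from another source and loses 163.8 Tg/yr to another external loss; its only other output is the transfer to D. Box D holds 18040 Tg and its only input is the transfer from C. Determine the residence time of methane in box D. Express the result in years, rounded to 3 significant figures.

Box A: F(A→B) = (208.3 + 253.3) − 162.5 = 299.10 Tg/yr.
Box B: F(B→C) = (299.10 + 143.4) − 177.4 = 265.10 Tg/yr.
Box C: F(C→D) = (265.10 + 137.7) − 163.8 = 239.00 Tg/yr.
Box D throughput = its input = 239.00 Tg/yr; τ = 18040 / 239.00 = 75.48 yr.

75.5 yr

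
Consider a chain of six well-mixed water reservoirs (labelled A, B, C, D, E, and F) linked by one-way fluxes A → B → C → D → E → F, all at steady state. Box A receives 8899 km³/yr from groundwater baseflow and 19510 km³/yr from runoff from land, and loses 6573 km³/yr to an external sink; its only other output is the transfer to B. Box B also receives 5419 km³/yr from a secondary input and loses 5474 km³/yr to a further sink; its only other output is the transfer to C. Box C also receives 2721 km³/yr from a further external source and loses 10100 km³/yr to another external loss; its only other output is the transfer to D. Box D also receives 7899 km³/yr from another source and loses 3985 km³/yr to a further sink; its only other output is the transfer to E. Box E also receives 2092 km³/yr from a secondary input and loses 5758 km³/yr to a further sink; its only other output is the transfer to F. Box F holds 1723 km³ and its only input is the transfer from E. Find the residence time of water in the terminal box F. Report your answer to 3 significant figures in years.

Box A: F(A→B) = (8899 + 19510) − 6573 = 21836 km³/yr.
Box B: F(B→C) = (21836 + 5419) − 5474 = 21781 km³/yr.
Box C: F(C→D) = (21781 + 2721) − 10100 = 14402 km³/yr.
Box D: F(D→E) = (14402 + 7899) − 3985 = 18316 km³/yr.
Box E: F(E→F) = (18316 + 2092) − 5758 = 14650 km³/yr.
Box F throughput = its input = 14650 km³/yr; τ = 1723 / 14650 = 0.1176 yr.

0.118 yr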